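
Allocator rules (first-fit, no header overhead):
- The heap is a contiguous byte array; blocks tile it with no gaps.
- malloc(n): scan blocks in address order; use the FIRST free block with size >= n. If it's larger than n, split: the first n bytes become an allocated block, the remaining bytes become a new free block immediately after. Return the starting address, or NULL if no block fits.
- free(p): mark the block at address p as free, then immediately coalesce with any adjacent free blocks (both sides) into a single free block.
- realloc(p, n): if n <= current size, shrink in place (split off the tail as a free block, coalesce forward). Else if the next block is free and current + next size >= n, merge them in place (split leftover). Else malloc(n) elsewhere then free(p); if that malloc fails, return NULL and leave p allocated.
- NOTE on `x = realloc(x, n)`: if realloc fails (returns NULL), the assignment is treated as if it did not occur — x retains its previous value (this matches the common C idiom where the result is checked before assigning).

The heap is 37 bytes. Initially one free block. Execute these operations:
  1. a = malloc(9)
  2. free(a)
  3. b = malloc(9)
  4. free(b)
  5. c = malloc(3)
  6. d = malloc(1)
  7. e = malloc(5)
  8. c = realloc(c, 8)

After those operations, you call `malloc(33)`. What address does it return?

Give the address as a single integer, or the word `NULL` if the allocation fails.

Answer: NULL

Derivation:
Op 1: a = malloc(9) -> a = 0; heap: [0-8 ALLOC][9-36 FREE]
Op 2: free(a) -> (freed a); heap: [0-36 FREE]
Op 3: b = malloc(9) -> b = 0; heap: [0-8 ALLOC][9-36 FREE]
Op 4: free(b) -> (freed b); heap: [0-36 FREE]
Op 5: c = malloc(3) -> c = 0; heap: [0-2 ALLOC][3-36 FREE]
Op 6: d = malloc(1) -> d = 3; heap: [0-2 ALLOC][3-3 ALLOC][4-36 FREE]
Op 7: e = malloc(5) -> e = 4; heap: [0-2 ALLOC][3-3 ALLOC][4-8 ALLOC][9-36 FREE]
Op 8: c = realloc(c, 8) -> c = 9; heap: [0-2 FREE][3-3 ALLOC][4-8 ALLOC][9-16 ALLOC][17-36 FREE]
malloc(33): first-fit scan over [0-2 FREE][3-3 ALLOC][4-8 ALLOC][9-16 ALLOC][17-36 FREE] -> NULL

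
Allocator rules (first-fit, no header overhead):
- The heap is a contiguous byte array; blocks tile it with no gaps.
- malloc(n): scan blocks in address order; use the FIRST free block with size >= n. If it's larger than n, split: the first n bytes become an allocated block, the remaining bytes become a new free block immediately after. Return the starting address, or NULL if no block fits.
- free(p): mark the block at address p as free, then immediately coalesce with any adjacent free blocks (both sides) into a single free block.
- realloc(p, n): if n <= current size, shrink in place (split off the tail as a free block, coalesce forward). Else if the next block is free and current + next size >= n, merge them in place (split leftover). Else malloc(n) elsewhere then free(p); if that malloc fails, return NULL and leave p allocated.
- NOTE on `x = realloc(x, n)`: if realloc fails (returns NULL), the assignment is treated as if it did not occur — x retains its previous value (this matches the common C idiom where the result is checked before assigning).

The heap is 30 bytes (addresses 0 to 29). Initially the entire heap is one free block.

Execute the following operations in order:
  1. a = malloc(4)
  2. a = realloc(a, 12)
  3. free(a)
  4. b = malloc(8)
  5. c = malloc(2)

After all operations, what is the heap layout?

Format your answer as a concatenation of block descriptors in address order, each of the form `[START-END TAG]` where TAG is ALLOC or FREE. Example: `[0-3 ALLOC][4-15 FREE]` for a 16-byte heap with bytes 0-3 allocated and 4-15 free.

Answer: [0-7 ALLOC][8-9 ALLOC][10-29 FREE]

Derivation:
Op 1: a = malloc(4) -> a = 0; heap: [0-3 ALLOC][4-29 FREE]
Op 2: a = realloc(a, 12) -> a = 0; heap: [0-11 ALLOC][12-29 FREE]
Op 3: free(a) -> (freed a); heap: [0-29 FREE]
Op 4: b = malloc(8) -> b = 0; heap: [0-7 ALLOC][8-29 FREE]
Op 5: c = malloc(2) -> c = 8; heap: [0-7 ALLOC][8-9 ALLOC][10-29 FREE]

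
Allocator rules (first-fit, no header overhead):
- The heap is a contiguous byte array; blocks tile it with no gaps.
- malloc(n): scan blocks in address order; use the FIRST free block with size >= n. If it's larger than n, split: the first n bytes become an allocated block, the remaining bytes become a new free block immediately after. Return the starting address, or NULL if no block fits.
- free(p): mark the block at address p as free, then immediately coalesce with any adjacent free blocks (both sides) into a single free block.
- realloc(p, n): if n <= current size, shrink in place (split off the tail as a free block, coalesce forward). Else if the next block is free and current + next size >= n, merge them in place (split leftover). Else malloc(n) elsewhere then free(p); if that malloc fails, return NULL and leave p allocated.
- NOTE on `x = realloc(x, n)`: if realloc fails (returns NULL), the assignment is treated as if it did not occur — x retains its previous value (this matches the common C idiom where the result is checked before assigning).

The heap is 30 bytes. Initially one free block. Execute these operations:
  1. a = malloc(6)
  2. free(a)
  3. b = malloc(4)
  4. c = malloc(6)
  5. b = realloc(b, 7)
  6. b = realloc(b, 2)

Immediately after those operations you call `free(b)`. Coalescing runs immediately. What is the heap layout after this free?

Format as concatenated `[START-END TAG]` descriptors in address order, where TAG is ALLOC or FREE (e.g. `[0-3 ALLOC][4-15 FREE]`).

Op 1: a = malloc(6) -> a = 0; heap: [0-5 ALLOC][6-29 FREE]
Op 2: free(a) -> (freed a); heap: [0-29 FREE]
Op 3: b = malloc(4) -> b = 0; heap: [0-3 ALLOC][4-29 FREE]
Op 4: c = malloc(6) -> c = 4; heap: [0-3 ALLOC][4-9 ALLOC][10-29 FREE]
Op 5: b = realloc(b, 7) -> b = 10; heap: [0-3 FREE][4-9 ALLOC][10-16 ALLOC][17-29 FREE]
Op 6: b = realloc(b, 2) -> b = 10; heap: [0-3 FREE][4-9 ALLOC][10-11 ALLOC][12-29 FREE]
free(b): b = 10 -> block [10-11 ALLOC]; mark free, coalesce with adjacent free neighbors -> [0-3 FREE][4-9 ALLOC][10-29 FREE]

Answer: [0-3 FREE][4-9 ALLOC][10-29 FREE]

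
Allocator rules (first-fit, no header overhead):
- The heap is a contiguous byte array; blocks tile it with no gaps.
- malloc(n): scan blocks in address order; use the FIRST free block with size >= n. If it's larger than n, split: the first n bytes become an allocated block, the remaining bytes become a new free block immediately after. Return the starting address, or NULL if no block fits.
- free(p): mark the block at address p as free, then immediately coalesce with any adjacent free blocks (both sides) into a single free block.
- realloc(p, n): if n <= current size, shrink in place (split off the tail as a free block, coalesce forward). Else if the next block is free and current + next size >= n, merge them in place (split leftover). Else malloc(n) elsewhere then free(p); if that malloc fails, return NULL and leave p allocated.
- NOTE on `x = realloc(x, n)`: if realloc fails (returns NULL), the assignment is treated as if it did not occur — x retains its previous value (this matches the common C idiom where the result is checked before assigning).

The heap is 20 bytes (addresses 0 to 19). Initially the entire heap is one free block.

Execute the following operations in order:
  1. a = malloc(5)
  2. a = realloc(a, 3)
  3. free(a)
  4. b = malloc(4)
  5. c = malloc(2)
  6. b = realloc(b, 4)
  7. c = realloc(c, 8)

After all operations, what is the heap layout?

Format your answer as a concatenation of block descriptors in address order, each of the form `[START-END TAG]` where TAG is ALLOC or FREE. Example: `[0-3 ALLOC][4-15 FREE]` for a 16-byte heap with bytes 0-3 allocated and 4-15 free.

Answer: [0-3 ALLOC][4-11 ALLOC][12-19 FREE]

Derivation:
Op 1: a = malloc(5) -> a = 0; heap: [0-4 ALLOC][5-19 FREE]
Op 2: a = realloc(a, 3) -> a = 0; heap: [0-2 ALLOC][3-19 FREE]
Op 3: free(a) -> (freed a); heap: [0-19 FREE]
Op 4: b = malloc(4) -> b = 0; heap: [0-3 ALLOC][4-19 FREE]
Op 5: c = malloc(2) -> c = 4; heap: [0-3 ALLOC][4-5 ALLOC][6-19 FREE]
Op 6: b = realloc(b, 4) -> b = 0; heap: [0-3 ALLOC][4-5 ALLOC][6-19 FREE]
Op 7: c = realloc(c, 8) -> c = 4; heap: [0-3 ALLOC][4-11 ALLOC][12-19 FREE]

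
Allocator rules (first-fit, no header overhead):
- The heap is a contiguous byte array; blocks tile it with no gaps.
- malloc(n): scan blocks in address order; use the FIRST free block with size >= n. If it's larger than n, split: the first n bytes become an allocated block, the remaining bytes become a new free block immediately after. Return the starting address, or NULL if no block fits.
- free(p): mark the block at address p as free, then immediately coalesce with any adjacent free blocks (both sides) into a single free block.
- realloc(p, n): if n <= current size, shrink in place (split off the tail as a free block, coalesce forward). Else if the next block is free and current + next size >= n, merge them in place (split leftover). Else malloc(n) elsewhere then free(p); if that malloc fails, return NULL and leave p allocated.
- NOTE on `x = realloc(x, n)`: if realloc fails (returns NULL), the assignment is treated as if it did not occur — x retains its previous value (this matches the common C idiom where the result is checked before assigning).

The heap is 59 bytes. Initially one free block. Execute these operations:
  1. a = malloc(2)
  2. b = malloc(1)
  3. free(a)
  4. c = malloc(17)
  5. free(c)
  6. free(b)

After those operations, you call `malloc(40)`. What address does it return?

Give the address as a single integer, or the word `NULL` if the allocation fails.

Op 1: a = malloc(2) -> a = 0; heap: [0-1 ALLOC][2-58 FREE]
Op 2: b = malloc(1) -> b = 2; heap: [0-1 ALLOC][2-2 ALLOC][3-58 FREE]
Op 3: free(a) -> (freed a); heap: [0-1 FREE][2-2 ALLOC][3-58 FREE]
Op 4: c = malloc(17) -> c = 3; heap: [0-1 FREE][2-2 ALLOC][3-19 ALLOC][20-58 FREE]
Op 5: free(c) -> (freed c); heap: [0-1 FREE][2-2 ALLOC][3-58 FREE]
Op 6: free(b) -> (freed b); heap: [0-58 FREE]
malloc(40): first-fit scan over [0-58 FREE] -> 0

Answer: 0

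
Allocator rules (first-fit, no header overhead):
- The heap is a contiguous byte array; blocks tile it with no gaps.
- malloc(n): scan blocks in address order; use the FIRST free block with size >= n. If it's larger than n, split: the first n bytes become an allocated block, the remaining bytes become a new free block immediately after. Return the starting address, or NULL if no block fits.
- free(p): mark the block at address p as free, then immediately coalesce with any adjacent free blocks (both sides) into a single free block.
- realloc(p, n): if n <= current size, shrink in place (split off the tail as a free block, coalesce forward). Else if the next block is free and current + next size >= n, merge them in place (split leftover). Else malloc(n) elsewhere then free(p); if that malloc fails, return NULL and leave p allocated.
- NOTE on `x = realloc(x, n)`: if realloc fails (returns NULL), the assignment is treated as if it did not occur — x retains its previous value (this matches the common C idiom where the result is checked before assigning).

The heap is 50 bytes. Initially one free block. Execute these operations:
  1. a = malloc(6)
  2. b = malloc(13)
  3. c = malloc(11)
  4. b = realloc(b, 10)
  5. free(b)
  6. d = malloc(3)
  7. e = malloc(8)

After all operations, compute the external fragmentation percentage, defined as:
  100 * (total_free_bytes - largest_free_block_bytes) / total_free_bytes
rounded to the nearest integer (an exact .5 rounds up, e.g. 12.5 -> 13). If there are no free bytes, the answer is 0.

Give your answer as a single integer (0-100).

Op 1: a = malloc(6) -> a = 0; heap: [0-5 ALLOC][6-49 FREE]
Op 2: b = malloc(13) -> b = 6; heap: [0-5 ALLOC][6-18 ALLOC][19-49 FREE]
Op 3: c = malloc(11) -> c = 19; heap: [0-5 ALLOC][6-18 ALLOC][19-29 ALLOC][30-49 FREE]
Op 4: b = realloc(b, 10) -> b = 6; heap: [0-5 ALLOC][6-15 ALLOC][16-18 FREE][19-29 ALLOC][30-49 FREE]
Op 5: free(b) -> (freed b); heap: [0-5 ALLOC][6-18 FREE][19-29 ALLOC][30-49 FREE]
Op 6: d = malloc(3) -> d = 6; heap: [0-5 ALLOC][6-8 ALLOC][9-18 FREE][19-29 ALLOC][30-49 FREE]
Op 7: e = malloc(8) -> e = 9; heap: [0-5 ALLOC][6-8 ALLOC][9-16 ALLOC][17-18 FREE][19-29 ALLOC][30-49 FREE]
Free blocks: [2 20] total_free=22 largest=20 -> 100*(22-20)/22 = 200/22 ≈ 9.091 -> rounds to 9

Answer: 9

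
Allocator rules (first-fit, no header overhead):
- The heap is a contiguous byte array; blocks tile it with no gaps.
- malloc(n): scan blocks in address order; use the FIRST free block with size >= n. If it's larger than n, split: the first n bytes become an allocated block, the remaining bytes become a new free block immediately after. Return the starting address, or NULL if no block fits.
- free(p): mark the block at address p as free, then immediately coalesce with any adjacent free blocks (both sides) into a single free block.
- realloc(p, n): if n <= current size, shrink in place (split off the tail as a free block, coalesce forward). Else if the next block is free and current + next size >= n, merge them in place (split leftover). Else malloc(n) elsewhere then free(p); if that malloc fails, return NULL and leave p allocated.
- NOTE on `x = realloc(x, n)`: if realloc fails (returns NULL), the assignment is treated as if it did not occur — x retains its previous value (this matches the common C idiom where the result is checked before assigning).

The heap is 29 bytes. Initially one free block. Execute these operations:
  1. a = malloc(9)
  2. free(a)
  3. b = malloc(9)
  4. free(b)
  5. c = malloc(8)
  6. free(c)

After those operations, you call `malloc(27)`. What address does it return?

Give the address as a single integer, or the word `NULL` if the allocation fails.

Op 1: a = malloc(9) -> a = 0; heap: [0-8 ALLOC][9-28 FREE]
Op 2: free(a) -> (freed a); heap: [0-28 FREE]
Op 3: b = malloc(9) -> b = 0; heap: [0-8 ALLOC][9-28 FREE]
Op 4: free(b) -> (freed b); heap: [0-28 FREE]
Op 5: c = malloc(8) -> c = 0; heap: [0-7 ALLOC][8-28 FREE]
Op 6: free(c) -> (freed c); heap: [0-28 FREE]
malloc(27): first-fit scan over [0-28 FREE] -> 0

Answer: 0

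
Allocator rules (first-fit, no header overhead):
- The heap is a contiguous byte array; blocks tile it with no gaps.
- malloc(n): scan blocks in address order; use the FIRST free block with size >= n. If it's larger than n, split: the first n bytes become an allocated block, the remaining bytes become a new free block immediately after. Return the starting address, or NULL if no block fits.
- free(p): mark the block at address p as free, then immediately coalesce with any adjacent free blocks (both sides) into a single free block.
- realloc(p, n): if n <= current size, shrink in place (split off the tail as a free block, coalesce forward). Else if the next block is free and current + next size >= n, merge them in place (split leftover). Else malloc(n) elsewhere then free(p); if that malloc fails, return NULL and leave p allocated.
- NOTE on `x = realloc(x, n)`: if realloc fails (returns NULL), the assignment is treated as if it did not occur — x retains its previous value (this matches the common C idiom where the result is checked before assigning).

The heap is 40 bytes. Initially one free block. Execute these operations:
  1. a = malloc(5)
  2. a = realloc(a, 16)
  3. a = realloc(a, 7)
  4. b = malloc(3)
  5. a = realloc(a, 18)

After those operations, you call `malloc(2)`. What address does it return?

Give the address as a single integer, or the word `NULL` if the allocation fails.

Op 1: a = malloc(5) -> a = 0; heap: [0-4 ALLOC][5-39 FREE]
Op 2: a = realloc(a, 16) -> a = 0; heap: [0-15 ALLOC][16-39 FREE]
Op 3: a = realloc(a, 7) -> a = 0; heap: [0-6 ALLOC][7-39 FREE]
Op 4: b = malloc(3) -> b = 7; heap: [0-6 ALLOC][7-9 ALLOC][10-39 FREE]
Op 5: a = realloc(a, 18) -> a = 10; heap: [0-6 FREE][7-9 ALLOC][10-27 ALLOC][28-39 FREE]
malloc(2): first-fit scan over [0-6 FREE][7-9 ALLOC][10-27 ALLOC][28-39 FREE] -> 0

Answer: 0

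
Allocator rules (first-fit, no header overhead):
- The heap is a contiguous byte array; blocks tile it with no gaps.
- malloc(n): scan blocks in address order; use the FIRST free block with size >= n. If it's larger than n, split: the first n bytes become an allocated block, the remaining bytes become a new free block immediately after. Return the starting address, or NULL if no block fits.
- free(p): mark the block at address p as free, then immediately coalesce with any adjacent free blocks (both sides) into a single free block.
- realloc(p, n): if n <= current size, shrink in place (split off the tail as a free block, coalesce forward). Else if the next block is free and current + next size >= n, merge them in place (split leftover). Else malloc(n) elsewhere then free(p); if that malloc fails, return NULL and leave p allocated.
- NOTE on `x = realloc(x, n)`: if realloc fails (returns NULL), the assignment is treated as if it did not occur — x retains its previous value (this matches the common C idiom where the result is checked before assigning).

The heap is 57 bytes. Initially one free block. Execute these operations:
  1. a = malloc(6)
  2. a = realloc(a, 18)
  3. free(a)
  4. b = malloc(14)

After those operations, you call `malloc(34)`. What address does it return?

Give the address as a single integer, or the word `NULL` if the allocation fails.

Answer: 14

Derivation:
Op 1: a = malloc(6) -> a = 0; heap: [0-5 ALLOC][6-56 FREE]
Op 2: a = realloc(a, 18) -> a = 0; heap: [0-17 ALLOC][18-56 FREE]
Op 3: free(a) -> (freed a); heap: [0-56 FREE]
Op 4: b = malloc(14) -> b = 0; heap: [0-13 ALLOC][14-56 FREE]
malloc(34): first-fit scan over [0-13 ALLOC][14-56 FREE] -> 14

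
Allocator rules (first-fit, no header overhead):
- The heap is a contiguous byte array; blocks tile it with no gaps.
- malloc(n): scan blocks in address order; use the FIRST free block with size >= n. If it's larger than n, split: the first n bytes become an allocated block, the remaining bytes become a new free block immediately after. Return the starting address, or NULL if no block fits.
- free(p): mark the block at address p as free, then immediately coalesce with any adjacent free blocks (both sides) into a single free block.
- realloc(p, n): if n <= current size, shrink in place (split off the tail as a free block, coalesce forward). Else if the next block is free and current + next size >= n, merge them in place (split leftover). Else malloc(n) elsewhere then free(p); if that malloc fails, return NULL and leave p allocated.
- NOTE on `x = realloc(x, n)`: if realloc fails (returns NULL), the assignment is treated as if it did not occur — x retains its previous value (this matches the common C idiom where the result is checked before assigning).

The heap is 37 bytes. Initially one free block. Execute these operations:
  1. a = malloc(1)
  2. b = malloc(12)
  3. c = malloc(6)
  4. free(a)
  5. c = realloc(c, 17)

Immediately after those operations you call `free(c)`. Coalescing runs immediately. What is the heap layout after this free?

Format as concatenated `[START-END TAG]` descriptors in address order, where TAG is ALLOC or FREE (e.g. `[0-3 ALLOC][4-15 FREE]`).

Answer: [0-0 FREE][1-12 ALLOC][13-36 FREE]

Derivation:
Op 1: a = malloc(1) -> a = 0; heap: [0-0 ALLOC][1-36 FREE]
Op 2: b = malloc(12) -> b = 1; heap: [0-0 ALLOC][1-12 ALLOC][13-36 FREE]
Op 3: c = malloc(6) -> c = 13; heap: [0-0 ALLOC][1-12 ALLOC][13-18 ALLOC][19-36 FREE]
Op 4: free(a) -> (freed a); heap: [0-0 FREE][1-12 ALLOC][13-18 ALLOC][19-36 FREE]
Op 5: c = realloc(c, 17) -> c = 13; heap: [0-0 FREE][1-12 ALLOC][13-29 ALLOC][30-36 FREE]
free(c): c = 13 -> block [13-29 ALLOC]; mark free, coalesce with adjacent free neighbors -> [0-0 FREE][1-12 ALLOC][13-36 FREE]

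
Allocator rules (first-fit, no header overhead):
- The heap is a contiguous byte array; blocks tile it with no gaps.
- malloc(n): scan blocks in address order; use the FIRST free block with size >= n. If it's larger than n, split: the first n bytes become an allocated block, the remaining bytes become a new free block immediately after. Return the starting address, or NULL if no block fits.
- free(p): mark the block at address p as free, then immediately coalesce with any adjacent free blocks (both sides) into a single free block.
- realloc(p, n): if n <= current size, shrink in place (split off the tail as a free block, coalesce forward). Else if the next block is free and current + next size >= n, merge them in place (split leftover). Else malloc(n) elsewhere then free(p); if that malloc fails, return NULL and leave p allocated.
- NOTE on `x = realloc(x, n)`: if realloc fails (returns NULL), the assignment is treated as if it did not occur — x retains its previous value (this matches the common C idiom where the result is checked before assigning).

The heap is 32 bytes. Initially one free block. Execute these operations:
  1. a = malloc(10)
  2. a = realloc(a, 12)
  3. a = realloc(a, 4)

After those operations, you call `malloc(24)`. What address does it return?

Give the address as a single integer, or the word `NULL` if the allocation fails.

Op 1: a = malloc(10) -> a = 0; heap: [0-9 ALLOC][10-31 FREE]
Op 2: a = realloc(a, 12) -> a = 0; heap: [0-11 ALLOC][12-31 FREE]
Op 3: a = realloc(a, 4) -> a = 0; heap: [0-3 ALLOC][4-31 FREE]
malloc(24): first-fit scan over [0-3 ALLOC][4-31 FREE] -> 4

Answer: 4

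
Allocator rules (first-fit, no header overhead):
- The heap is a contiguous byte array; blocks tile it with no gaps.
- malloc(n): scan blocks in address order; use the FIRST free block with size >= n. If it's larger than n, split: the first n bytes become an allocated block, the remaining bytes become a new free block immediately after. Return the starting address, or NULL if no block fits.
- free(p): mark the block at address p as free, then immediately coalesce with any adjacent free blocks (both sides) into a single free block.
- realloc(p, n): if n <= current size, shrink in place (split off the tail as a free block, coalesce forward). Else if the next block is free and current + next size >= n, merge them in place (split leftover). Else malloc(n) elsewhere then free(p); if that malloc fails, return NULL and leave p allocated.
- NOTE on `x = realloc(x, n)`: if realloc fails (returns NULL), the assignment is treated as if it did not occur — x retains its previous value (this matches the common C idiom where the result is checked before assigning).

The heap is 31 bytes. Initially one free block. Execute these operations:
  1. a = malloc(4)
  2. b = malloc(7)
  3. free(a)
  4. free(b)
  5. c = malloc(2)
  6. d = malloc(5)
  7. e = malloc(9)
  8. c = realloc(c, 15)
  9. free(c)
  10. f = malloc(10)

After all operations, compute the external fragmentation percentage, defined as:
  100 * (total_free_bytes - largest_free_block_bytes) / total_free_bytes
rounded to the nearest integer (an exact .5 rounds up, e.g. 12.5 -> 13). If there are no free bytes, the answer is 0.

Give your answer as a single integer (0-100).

Op 1: a = malloc(4) -> a = 0; heap: [0-3 ALLOC][4-30 FREE]
Op 2: b = malloc(7) -> b = 4; heap: [0-3 ALLOC][4-10 ALLOC][11-30 FREE]
Op 3: free(a) -> (freed a); heap: [0-3 FREE][4-10 ALLOC][11-30 FREE]
Op 4: free(b) -> (freed b); heap: [0-30 FREE]
Op 5: c = malloc(2) -> c = 0; heap: [0-1 ALLOC][2-30 FREE]
Op 6: d = malloc(5) -> d = 2; heap: [0-1 ALLOC][2-6 ALLOC][7-30 FREE]
Op 7: e = malloc(9) -> e = 7; heap: [0-1 ALLOC][2-6 ALLOC][7-15 ALLOC][16-30 FREE]
Op 8: c = realloc(c, 15) -> c = 16; heap: [0-1 FREE][2-6 ALLOC][7-15 ALLOC][16-30 ALLOC]
Op 9: free(c) -> (freed c); heap: [0-1 FREE][2-6 ALLOC][7-15 ALLOC][16-30 FREE]
Op 10: f = malloc(10) -> f = 16; heap: [0-1 FREE][2-6 ALLOC][7-15 ALLOC][16-25 ALLOC][26-30 FREE]
Free blocks: [2 5] total_free=7 largest=5 -> 100*(7-5)/7 = 200/7 ≈ 28.571 -> rounds to 29

Answer: 29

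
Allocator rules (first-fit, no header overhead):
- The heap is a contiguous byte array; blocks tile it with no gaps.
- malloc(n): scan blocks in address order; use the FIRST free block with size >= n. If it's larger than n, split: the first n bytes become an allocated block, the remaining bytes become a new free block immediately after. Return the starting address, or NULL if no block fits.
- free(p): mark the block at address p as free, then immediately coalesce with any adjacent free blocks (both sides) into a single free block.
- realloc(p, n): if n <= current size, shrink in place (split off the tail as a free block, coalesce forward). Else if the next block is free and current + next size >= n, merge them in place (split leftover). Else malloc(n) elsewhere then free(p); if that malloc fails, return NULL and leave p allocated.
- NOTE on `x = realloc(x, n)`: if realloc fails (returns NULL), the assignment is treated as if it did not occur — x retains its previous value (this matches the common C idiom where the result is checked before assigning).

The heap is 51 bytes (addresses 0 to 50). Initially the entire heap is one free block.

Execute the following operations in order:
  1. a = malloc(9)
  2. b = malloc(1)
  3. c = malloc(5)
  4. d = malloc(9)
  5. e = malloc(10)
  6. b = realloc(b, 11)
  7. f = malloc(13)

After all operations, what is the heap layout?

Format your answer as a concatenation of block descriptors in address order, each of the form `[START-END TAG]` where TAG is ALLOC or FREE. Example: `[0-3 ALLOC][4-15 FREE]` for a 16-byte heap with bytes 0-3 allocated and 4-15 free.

Answer: [0-8 ALLOC][9-9 FREE][10-14 ALLOC][15-23 ALLOC][24-33 ALLOC][34-44 ALLOC][45-50 FREE]

Derivation:
Op 1: a = malloc(9) -> a = 0; heap: [0-8 ALLOC][9-50 FREE]
Op 2: b = malloc(1) -> b = 9; heap: [0-8 ALLOC][9-9 ALLOC][10-50 FREE]
Op 3: c = malloc(5) -> c = 10; heap: [0-8 ALLOC][9-9 ALLOC][10-14 ALLOC][15-50 FREE]
Op 4: d = malloc(9) -> d = 15; heap: [0-8 ALLOC][9-9 ALLOC][10-14 ALLOC][15-23 ALLOC][24-50 FREE]
Op 5: e = malloc(10) -> e = 24; heap: [0-8 ALLOC][9-9 ALLOC][10-14 ALLOC][15-23 ALLOC][24-33 ALLOC][34-50 FREE]
Op 6: b = realloc(b, 11) -> b = 34; heap: [0-8 ALLOC][9-9 FREE][10-14 ALLOC][15-23 ALLOC][24-33 ALLOC][34-44 ALLOC][45-50 FREE]
Op 7: f = malloc(13) -> f = NULL; heap: [0-8 ALLOC][9-9 FREE][10-14 ALLOC][15-23 ALLOC][24-33 ALLOC][34-44 ALLOC][45-50 FREE]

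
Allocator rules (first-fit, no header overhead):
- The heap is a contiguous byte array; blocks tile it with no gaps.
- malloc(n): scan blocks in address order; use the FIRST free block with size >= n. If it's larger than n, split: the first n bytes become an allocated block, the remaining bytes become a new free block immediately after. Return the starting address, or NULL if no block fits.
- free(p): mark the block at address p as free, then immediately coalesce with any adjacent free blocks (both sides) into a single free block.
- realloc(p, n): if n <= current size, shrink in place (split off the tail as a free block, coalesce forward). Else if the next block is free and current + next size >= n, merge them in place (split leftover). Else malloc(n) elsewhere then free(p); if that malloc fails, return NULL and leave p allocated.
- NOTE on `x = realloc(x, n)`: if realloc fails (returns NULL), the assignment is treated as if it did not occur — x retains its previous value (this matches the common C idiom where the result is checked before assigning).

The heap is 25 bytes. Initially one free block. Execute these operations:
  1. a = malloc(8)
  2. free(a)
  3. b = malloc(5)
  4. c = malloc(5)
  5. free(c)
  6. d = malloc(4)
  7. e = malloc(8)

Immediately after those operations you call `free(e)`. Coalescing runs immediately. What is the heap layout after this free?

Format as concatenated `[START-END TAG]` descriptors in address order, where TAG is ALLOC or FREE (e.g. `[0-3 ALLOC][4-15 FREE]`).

Op 1: a = malloc(8) -> a = 0; heap: [0-7 ALLOC][8-24 FREE]
Op 2: free(a) -> (freed a); heap: [0-24 FREE]
Op 3: b = malloc(5) -> b = 0; heap: [0-4 ALLOC][5-24 FREE]
Op 4: c = malloc(5) -> c = 5; heap: [0-4 ALLOC][5-9 ALLOC][10-24 FREE]
Op 5: free(c) -> (freed c); heap: [0-4 ALLOC][5-24 FREE]
Op 6: d = malloc(4) -> d = 5; heap: [0-4 ALLOC][5-8 ALLOC][9-24 FREE]
Op 7: e = malloc(8) -> e = 9; heap: [0-4 ALLOC][5-8 ALLOC][9-16 ALLOC][17-24 FREE]
free(e): e = 9 -> block [9-16 ALLOC]; mark free, coalesce with adjacent free neighbors -> [0-4 ALLOC][5-8 ALLOC][9-24 FREE]

Answer: [0-4 ALLOC][5-8 ALLOC][9-24 FREE]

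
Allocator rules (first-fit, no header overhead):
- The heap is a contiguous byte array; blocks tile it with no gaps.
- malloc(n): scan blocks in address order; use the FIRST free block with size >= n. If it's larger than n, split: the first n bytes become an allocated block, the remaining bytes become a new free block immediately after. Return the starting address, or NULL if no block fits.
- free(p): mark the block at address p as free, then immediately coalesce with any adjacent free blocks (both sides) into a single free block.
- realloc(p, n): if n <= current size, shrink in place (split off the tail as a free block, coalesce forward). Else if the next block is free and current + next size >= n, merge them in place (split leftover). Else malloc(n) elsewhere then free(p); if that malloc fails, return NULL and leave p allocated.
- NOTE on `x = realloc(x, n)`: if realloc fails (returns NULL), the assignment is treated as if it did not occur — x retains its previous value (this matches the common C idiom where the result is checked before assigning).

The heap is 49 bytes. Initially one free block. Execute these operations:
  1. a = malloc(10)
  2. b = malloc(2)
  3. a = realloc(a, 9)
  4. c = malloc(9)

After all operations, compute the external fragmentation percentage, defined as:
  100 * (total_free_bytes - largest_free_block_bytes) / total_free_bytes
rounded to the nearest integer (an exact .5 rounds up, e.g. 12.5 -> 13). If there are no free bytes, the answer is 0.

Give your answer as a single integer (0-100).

Op 1: a = malloc(10) -> a = 0; heap: [0-9 ALLOC][10-48 FREE]
Op 2: b = malloc(2) -> b = 10; heap: [0-9 ALLOC][10-11 ALLOC][12-48 FREE]
Op 3: a = realloc(a, 9) -> a = 0; heap: [0-8 ALLOC][9-9 FREE][10-11 ALLOC][12-48 FREE]
Op 4: c = malloc(9) -> c = 12; heap: [0-8 ALLOC][9-9 FREE][10-11 ALLOC][12-20 ALLOC][21-48 FREE]
Free blocks: [1 28] total_free=29 largest=28 -> 100*(29-28)/29 = 100/29 ≈ 3.448 -> rounds to 3

Answer: 3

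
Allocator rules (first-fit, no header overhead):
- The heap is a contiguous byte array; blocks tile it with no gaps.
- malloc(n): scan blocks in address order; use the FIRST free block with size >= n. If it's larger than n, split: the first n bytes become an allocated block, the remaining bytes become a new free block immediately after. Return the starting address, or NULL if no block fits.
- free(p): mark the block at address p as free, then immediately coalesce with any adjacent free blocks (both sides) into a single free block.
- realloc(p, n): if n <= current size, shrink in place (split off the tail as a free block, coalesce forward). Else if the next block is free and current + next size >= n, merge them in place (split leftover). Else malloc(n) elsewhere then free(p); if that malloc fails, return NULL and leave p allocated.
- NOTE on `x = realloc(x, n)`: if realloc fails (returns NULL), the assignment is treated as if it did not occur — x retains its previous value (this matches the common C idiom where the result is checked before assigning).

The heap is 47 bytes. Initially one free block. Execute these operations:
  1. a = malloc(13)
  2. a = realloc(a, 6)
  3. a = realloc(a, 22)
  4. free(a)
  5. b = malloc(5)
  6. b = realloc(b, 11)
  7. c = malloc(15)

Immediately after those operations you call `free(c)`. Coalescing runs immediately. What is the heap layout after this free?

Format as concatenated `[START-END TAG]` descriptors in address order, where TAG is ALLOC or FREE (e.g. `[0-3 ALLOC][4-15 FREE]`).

Answer: [0-10 ALLOC][11-46 FREE]

Derivation:
Op 1: a = malloc(13) -> a = 0; heap: [0-12 ALLOC][13-46 FREE]
Op 2: a = realloc(a, 6) -> a = 0; heap: [0-5 ALLOC][6-46 FREE]
Op 3: a = realloc(a, 22) -> a = 0; heap: [0-21 ALLOC][22-46 FREE]
Op 4: free(a) -> (freed a); heap: [0-46 FREE]
Op 5: b = malloc(5) -> b = 0; heap: [0-4 ALLOC][5-46 FREE]
Op 6: b = realloc(b, 11) -> b = 0; heap: [0-10 ALLOC][11-46 FREE]
Op 7: c = malloc(15) -> c = 11; heap: [0-10 ALLOC][11-25 ALLOC][26-46 FREE]
free(c): c = 11 -> block [11-25 ALLOC]; mark free, coalesce with adjacent free neighbors -> [0-10 ALLOC][11-46 FREE]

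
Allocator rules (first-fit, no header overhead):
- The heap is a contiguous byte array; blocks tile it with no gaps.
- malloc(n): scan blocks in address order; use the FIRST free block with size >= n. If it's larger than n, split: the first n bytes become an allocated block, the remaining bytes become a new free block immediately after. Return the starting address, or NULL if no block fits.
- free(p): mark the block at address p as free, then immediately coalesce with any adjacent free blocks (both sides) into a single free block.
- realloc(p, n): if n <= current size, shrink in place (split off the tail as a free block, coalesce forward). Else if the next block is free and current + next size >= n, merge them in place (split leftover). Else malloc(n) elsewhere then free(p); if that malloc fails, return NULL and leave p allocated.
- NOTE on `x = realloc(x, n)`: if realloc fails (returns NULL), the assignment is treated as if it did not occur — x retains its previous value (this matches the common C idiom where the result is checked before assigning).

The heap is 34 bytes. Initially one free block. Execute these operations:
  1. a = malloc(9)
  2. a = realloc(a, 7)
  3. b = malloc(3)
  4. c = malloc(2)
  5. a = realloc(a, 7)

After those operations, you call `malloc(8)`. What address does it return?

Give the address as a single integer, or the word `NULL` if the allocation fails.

Op 1: a = malloc(9) -> a = 0; heap: [0-8 ALLOC][9-33 FREE]
Op 2: a = realloc(a, 7) -> a = 0; heap: [0-6 ALLOC][7-33 FREE]
Op 3: b = malloc(3) -> b = 7; heap: [0-6 ALLOC][7-9 ALLOC][10-33 FREE]
Op 4: c = malloc(2) -> c = 10; heap: [0-6 ALLOC][7-9 ALLOC][10-11 ALLOC][12-33 FREE]
Op 5: a = realloc(a, 7) -> a = 0; heap: [0-6 ALLOC][7-9 ALLOC][10-11 ALLOC][12-33 FREE]
malloc(8): first-fit scan over [0-6 ALLOC][7-9 ALLOC][10-11 ALLOC][12-33 FREE] -> 12

Answer: 12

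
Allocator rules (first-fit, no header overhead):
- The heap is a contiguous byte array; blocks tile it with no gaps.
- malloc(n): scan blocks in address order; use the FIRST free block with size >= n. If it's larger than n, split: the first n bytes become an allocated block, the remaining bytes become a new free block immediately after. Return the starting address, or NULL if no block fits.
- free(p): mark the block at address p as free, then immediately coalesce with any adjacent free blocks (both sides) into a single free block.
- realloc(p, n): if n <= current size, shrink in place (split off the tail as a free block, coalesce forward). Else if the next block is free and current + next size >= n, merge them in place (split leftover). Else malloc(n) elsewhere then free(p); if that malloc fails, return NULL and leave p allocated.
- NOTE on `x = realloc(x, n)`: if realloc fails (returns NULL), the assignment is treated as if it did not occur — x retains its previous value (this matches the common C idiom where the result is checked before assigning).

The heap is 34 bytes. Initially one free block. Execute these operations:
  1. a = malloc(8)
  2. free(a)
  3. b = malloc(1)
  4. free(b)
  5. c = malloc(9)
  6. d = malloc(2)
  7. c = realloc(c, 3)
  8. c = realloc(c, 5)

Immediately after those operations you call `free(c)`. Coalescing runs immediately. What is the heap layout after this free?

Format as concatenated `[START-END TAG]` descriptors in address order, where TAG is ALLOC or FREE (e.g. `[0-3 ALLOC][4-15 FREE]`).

Op 1: a = malloc(8) -> a = 0; heap: [0-7 ALLOC][8-33 FREE]
Op 2: free(a) -> (freed a); heap: [0-33 FREE]
Op 3: b = malloc(1) -> b = 0; heap: [0-0 ALLOC][1-33 FREE]
Op 4: free(b) -> (freed b); heap: [0-33 FREE]
Op 5: c = malloc(9) -> c = 0; heap: [0-8 ALLOC][9-33 FREE]
Op 6: d = malloc(2) -> d = 9; heap: [0-8 ALLOC][9-10 ALLOC][11-33 FREE]
Op 7: c = realloc(c, 3) -> c = 0; heap: [0-2 ALLOC][3-8 FREE][9-10 ALLOC][11-33 FREE]
Op 8: c = realloc(c, 5) -> c = 0; heap: [0-4 ALLOC][5-8 FREE][9-10 ALLOC][11-33 FREE]
free(c): c = 0 -> block [0-4 ALLOC]; mark free, coalesce with adjacent free neighbors -> [0-8 FREE][9-10 ALLOC][11-33 FREE]

Answer: [0-8 FREE][9-10 ALLOC][11-33 FREE]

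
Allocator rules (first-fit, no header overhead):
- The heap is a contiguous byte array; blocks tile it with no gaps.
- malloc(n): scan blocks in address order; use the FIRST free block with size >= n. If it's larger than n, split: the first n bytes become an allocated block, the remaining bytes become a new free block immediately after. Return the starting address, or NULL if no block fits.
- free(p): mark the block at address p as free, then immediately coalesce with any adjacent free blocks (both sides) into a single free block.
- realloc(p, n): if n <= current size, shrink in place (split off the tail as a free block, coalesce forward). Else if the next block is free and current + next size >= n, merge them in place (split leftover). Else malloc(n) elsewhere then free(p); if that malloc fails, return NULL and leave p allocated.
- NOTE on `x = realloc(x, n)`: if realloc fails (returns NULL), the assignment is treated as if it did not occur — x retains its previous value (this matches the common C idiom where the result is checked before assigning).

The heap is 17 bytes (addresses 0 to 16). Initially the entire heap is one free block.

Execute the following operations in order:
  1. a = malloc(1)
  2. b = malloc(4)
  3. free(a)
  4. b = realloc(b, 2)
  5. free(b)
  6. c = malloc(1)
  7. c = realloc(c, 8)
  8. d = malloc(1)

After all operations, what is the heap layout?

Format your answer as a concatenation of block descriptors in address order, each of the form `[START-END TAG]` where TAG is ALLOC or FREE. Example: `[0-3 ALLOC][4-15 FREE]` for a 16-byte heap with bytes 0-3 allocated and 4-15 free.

Op 1: a = malloc(1) -> a = 0; heap: [0-0 ALLOC][1-16 FREE]
Op 2: b = malloc(4) -> b = 1; heap: [0-0 ALLOC][1-4 ALLOC][5-16 FREE]
Op 3: free(a) -> (freed a); heap: [0-0 FREE][1-4 ALLOC][5-16 FREE]
Op 4: b = realloc(b, 2) -> b = 1; heap: [0-0 FREE][1-2 ALLOC][3-16 FREE]
Op 5: free(b) -> (freed b); heap: [0-16 FREE]
Op 6: c = malloc(1) -> c = 0; heap: [0-0 ALLOC][1-16 FREE]
Op 7: c = realloc(c, 8) -> c = 0; heap: [0-7 ALLOC][8-16 FREE]
Op 8: d = malloc(1) -> d = 8; heap: [0-7 ALLOC][8-8 ALLOC][9-16 FREE]

Answer: [0-7 ALLOC][8-8 ALLOC][9-16 FREE]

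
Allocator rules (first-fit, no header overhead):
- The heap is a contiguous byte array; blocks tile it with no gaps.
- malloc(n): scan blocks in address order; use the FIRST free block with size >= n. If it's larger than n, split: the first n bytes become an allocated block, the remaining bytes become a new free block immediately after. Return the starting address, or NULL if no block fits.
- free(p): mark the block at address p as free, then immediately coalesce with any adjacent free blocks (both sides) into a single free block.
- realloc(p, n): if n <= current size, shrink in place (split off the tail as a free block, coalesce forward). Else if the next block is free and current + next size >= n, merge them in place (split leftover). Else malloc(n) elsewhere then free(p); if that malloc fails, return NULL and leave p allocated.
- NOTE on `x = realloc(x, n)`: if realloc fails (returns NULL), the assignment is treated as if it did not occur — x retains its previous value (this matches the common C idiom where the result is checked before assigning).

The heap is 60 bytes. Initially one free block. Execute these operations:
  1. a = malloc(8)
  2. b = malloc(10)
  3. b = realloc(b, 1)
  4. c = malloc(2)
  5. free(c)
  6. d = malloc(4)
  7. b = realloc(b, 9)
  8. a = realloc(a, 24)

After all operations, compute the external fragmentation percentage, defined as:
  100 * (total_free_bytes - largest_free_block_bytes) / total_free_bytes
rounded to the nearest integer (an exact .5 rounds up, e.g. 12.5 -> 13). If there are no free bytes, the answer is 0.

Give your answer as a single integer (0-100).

Op 1: a = malloc(8) -> a = 0; heap: [0-7 ALLOC][8-59 FREE]
Op 2: b = malloc(10) -> b = 8; heap: [0-7 ALLOC][8-17 ALLOC][18-59 FREE]
Op 3: b = realloc(b, 1) -> b = 8; heap: [0-7 ALLOC][8-8 ALLOC][9-59 FREE]
Op 4: c = malloc(2) -> c = 9; heap: [0-7 ALLOC][8-8 ALLOC][9-10 ALLOC][11-59 FREE]
Op 5: free(c) -> (freed c); heap: [0-7 ALLOC][8-8 ALLOC][9-59 FREE]
Op 6: d = malloc(4) -> d = 9; heap: [0-7 ALLOC][8-8 ALLOC][9-12 ALLOC][13-59 FREE]
Op 7: b = realloc(b, 9) -> b = 13; heap: [0-7 ALLOC][8-8 FREE][9-12 ALLOC][13-21 ALLOC][22-59 FREE]
Op 8: a = realloc(a, 24) -> a = 22; heap: [0-8 FREE][9-12 ALLOC][13-21 ALLOC][22-45 ALLOC][46-59 FREE]
Free blocks: [9 14] total_free=23 largest=14 -> 100*(23-14)/23 = 900/23 ≈ 39.130 -> rounds to 39

Answer: 39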